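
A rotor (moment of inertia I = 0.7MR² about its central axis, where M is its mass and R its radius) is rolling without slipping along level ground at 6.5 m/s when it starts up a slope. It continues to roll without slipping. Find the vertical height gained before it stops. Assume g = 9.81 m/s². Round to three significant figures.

For this body I = 0.7MR², i.e. k = I/(MR²) = 0.7.
Rolling without slipping gives ω = v/R, so the total kinetic energy is ½Mv² + ½Iω² = ½(1+k)Mv² = (17/20)Mv².
At the top the kinetic energy is zero, so (17/20)Mv₀² = Mgh.
Thus h = (1+k)v₀²/(2g) = 1.7 × 6.5² / (2 × 9.81) ≈ 3.66 m.

h ≈ 3.66 m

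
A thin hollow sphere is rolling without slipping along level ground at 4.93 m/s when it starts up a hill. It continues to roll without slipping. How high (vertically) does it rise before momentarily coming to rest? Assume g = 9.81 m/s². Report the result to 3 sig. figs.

h ≈ 2.06 m

For this body I = (2/3)MR², i.e. k = I/(MR²) = 2/3.
Since it rolls without slipping, ω = v/R and KE = ½Mv² + ½Iω² = ½(1+k)Mv² = (5/6)Mv².
At the top the kinetic energy is zero, so (5/6)Mv₀² = Mgh.
Thus h = (1+k)v₀²/(2g) = 1.667 × 4.93² / (2 × 9.81) ≈ 2.06 m.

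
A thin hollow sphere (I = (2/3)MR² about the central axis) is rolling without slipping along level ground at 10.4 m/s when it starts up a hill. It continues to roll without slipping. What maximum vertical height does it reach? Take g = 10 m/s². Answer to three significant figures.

h ≈ 9.01 m

For this body I = (2/3)MR², i.e. k = I/(MR²) = 2/3.
The rolling condition ω = v/R makes the rotational term ½I(v/R)² = ½kMv², so KE_total = ½(1+k)Mv² = (5/6)Mv².
All of this converts to potential energy at the highest point: (5/6)Mv₀² = Mgh.
Thus h = (1+k)v₀²/(2g) = 1.667 × 10.4² / (2 × 10) ≈ 9.01 m.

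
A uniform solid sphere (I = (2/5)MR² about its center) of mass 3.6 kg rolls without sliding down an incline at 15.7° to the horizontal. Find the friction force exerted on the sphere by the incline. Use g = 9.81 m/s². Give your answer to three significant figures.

f ≈ 2.73 N

With I = (2/5)MR², the ratio k = I/(MR²) is 0.4.
Along the incline Mg sinθ − f = Ma, and torque about the center fR = Iα = kMR²(a/R) gives f = kMa.
Combining, a = g sinθ/(1+k) and f = kMa = kMg sinθ/(1+k).
f = 0.4 × 3.6 × 9.81 × sin15.7° / 1.4 ≈ 2.73 N.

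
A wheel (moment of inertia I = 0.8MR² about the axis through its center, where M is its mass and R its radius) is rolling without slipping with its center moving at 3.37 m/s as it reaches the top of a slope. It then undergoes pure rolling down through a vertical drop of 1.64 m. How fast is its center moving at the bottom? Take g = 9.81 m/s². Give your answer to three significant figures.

v ≈ 5.41 m/s

The moment of inertia is 0.8MR², giving k ≡ I/(MR²) = 0.8.
The rolling condition ω = v/R makes the rotational term ½I(v/R)² = ½kMv², so KE_total = ½(1+k)Mv² = (9/10)Mv².
Conserving energy between top and bottom: (9/10)Mv² = (9/10)Mv₀² + Mgh, hence v² = v₀² + 2gh/(1+k).
v = √(3.37² + 2×9.81×1.64/1.8) = √29.23 ≈ 5.41 m/s.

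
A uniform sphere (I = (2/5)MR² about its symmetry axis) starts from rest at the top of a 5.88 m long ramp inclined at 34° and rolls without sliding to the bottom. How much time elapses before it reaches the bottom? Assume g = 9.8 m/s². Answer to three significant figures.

For this body I = (2/5)MR², i.e. k = I/(MR²) = 0.4.
Newton's second law down the slope: Mg sinθ − f = Ma. The torque equation fR = Iα (with α = a/R) gives f = kMa.
Hence a = g sinθ/(1+k) = 9.8×sin34°/1.4 = 3.914 m/s².
Starting from rest, L = ½at², so t = √(2L/a) = √(2×5.88/3.914) ≈ 1.73 s.

t ≈ 1.73 s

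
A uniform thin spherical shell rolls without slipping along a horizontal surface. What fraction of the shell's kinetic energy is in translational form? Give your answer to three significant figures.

fraction ≈ 0.600

The moment of inertia is (2/3)MR², giving k ≡ I/(MR²) = 2/3.
With ω = v/R, KE_trans = ½Mv² and KE_rot = ½Iω² = ½kMv², so KE_total = ½(1+k)Mv².
The translational fraction is therefore 1/(1+k) = 1/1.667 ≈ 0.600.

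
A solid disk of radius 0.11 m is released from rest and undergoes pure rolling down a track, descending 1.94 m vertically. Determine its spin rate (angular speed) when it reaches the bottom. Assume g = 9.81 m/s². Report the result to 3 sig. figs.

ω ≈ 45.8 rad/s

The moment of inertia is (1/2)MR², giving k ≡ I/(MR²) = 0.5.
Pure rolling means v = ωR; then KE = ½Mv² + ½I(v/R)² = ½(1+k)Mv² = (3/4)Mv².
Energy conservation Mgh = ½(1+k)Mv² gives v = √(2gh/(1+k)) = √(2 × 9.81 × 1.94 / 1.5) = 5.037 m/s.
Then ω = v/R = 5.037 / 0.11 ≈ 45.8 rad/s.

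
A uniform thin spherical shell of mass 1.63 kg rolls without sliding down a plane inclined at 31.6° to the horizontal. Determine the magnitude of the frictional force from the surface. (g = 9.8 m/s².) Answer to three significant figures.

The moment of inertia is (2/3)MR², giving k ≡ I/(MR²) = 2/3.
Newton's second law down the slope: Mg sinθ − f = Ma. The torque equation fR = Iα (with α = a/R) gives f = kMa.
Combining, a = g sinθ/(1+k) and f = kMa = kMg sinθ/(1+k).
f = (2/3) × 1.63 × 9.8 × sin31.6° / 1.667 ≈ 3.35 N.

f ≈ 3.35 N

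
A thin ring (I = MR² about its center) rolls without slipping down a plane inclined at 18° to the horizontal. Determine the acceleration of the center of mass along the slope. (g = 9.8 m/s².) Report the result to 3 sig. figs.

a ≈ 1.51 m/s²

With I = MR², the ratio k = I/(MR²) is 1.
Along the incline Mg sinθ − f = Ma, and torque about the center fR = Iα = kMR²(a/R) gives f = kMa.
Eliminating f: Mg sinθ = (1+k)Ma, so a = g sinθ/(1+k) = 9.8 × sin18° / 2 ≈ 1.51 m/s².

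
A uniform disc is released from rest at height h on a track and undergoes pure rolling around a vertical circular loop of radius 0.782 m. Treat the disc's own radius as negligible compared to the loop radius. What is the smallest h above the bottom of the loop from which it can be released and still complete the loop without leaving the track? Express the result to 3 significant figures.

h_min ≈ 2.15 m

For this body I = (1/2)MR², i.e. k = I/(MR²) = 0.5.
At the top, contact is just lost when gravity alone supplies the centripetal force: Mg = Mv_top²/r, i.e. v_top² = gr.
With ω = v/R, the kinetic energy at speed v is ½(1+k)Mv² = (3/4)Mv².
Energy conservation from release (height h) to the top (height 2r): Mgh = Mg(2r) + (3/4)M·gr.
Thus h_min = 2r + (1+k)r/2 = r(2 + 1.5/2) = 0.782 × 2.75 ≈ 2.15 m.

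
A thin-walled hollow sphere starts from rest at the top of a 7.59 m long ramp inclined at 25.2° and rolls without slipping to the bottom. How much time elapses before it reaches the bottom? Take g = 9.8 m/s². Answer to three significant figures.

t ≈ 2.46 s

With I = (2/3)MR², the ratio k = I/(MR²) is 2/3.
Newton's second law down the slope: Mg sinθ − f = Ma. The torque equation fR = Iα (with α = a/R) gives f = kMa.
Hence a = g sinθ/(1+k) = 9.8×sin25.2°/1.667 = 2.504 m/s².
With constant a from rest, t = √(2L/a) = √(2·7.59/2.504) ≈ 2.46 s.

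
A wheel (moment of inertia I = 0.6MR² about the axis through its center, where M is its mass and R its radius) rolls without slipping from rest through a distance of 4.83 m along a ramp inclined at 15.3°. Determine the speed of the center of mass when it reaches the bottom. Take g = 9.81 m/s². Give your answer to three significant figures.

The moment of inertia is 0.6MR², giving k ≡ I/(MR²) = 0.6.
Rolling without slipping gives ω = v/R, so the total kinetic energy is ½Mv² + ½Iω² = ½(1+k)Mv² = (4/5)Mv².
The vertical drop is h = L sinθ = 4.83 × sin15.3° = 1.275 m.
Setting Mgh = (4/5)Mv² gives v = √(2gh/(1+k)) = √(2·9.81·1.275/1.6) ≈ 3.95 m/s.

v ≈ 3.95 m/s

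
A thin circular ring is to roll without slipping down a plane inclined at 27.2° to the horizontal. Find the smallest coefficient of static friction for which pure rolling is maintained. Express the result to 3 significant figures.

μ_min ≈ 0.257

The moment of inertia is MR², giving k ≡ I/(MR²) = 1.
Translational: Mg sinθ − f = Ma. Rotational about the CM: fR = Iα = kMRa, so f = kMa.
These give a = g sinθ/(1+k) and the required friction f = kMg sinθ/(1+k).
The normal force is N = Mg cosθ, so μ_min = f/N = k tanθ/(1+k).
μ_min = 1 × tan27.2° / 2 ≈ 0.257.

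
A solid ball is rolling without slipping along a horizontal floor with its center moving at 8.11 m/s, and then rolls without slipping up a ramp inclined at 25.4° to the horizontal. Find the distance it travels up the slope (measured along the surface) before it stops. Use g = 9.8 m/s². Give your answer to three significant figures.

For this body I = (2/5)MR², i.e. k = I/(MR²) = 0.4.
The rolling condition ω = v/R makes the rotational term ½I(v/R)² = ½kMv², so KE_total = ½(1+k)Mv² = (7/10)Mv².
Setting this equal to Mgh gives the vertical rise h = (1+k)v₀²/(2g) = 1.4×8.11²/(2×9.8) = 4.698 m.
Along the incline, d = h/sinθ = 4.698/sin25.4° ≈ 11.0 m.

d ≈ 11.0 m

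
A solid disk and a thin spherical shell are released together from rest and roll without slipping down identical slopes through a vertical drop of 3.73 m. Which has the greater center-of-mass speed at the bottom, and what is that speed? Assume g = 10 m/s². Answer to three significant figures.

For rolling without slipping, Mgh = ½(1+k)Mv² where k = I/(MR²), so v = √(2gh/(1+k)).
Solid disk: k = 0.5, giving v = √(2×10×3.73/1.5) = 7.052 m/s.
Thin spherical shell: k = 2/3, giving v = √(2×10×3.73/1.667) = 6.69 m/s.
The smaller k wins: the solid disk, at ≈ 7.05 m/s.

the solid disk, at v ≈ 7.05 m/s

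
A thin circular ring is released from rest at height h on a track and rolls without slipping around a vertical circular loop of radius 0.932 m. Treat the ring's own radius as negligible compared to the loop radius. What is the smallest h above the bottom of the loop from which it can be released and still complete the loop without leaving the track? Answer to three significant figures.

h_min ≈ 2.80 m

For this body I = MR², i.e. k = I/(MR²) = 1.
At the top of the loop, the minimum-contact condition is Mg = Mv_top²/r, so v_top² = gr.
With ω = v/R, the kinetic energy at speed v is ½(1+k)Mv² = Mv².
Energy conservation from release (height h) to the top (height 2r): Mgh = Mg(2r) + M·gr.
Thus h_min = 2r + (1+k)r/2 = r(2 + 2/2) = 0.932 × 3 ≈ 2.80 m.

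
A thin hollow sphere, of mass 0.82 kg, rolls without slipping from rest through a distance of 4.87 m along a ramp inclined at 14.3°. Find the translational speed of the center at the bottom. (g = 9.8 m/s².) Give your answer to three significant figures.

With I = (2/3)MR², the ratio k = I/(MR²) is 2/3.
The rolling condition ω = v/R makes the rotational term ½I(v/R)² = ½kMv², so KE_total = ½(1+k)Mv² = (5/6)Mv².
The vertical drop is h = L sinθ = 4.87 × sin14.3° = 1.203 m.
Setting Mgh = (5/6)Mv² gives v = √(2gh/(1+k)) = √(2·9.8·1.203/1.667) ≈ 3.76 m/s.

v ≈ 3.76 m/s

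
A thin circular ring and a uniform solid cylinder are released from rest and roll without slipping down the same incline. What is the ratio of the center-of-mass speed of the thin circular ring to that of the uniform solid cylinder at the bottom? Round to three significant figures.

v_ratio ≈ 0.866

Each satisfies Mgh = ½(1+k)Mv² with k = I/(MR²), so v ∝ 1/√(1+k).
For the thin circular ring k = 1; for the uniform solid cylinder k = 0.5.
v₁/v₂ = √((1+k₂)/(1+k₁)) = √(1.5/2) ≈ 0.866.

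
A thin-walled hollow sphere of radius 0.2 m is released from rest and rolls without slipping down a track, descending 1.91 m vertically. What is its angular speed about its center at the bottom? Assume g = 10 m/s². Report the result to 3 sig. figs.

ω ≈ 23.9 rad/s

With I = (2/3)MR², the ratio k = I/(MR²) is 2/3.
Pure rolling means v = ωR; then KE = ½Mv² + ½I(v/R)² = ½(1+k)Mv² = (5/6)Mv².
Energy conservation Mgh = ½(1+k)Mv² gives v = √(2gh/(1+k)) = √(2 × 10 × 1.91 / 1.667) = 4.787 m/s.
Then ω = v/R = 4.787 / 0.2 ≈ 23.9 rad/s.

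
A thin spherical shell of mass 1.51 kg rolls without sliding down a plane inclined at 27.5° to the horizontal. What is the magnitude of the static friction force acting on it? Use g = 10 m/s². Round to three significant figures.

f ≈ 2.79 N

The moment of inertia is (2/3)MR², giving k ≡ I/(MR²) = 2/3.
Newton's second law down the slope: Mg sinθ − f = Ma. The torque equation fR = Iα (with α = a/R) gives f = kMa.
Combining, a = g sinθ/(1+k) and f = kMa = kMg sinθ/(1+k).
f = (2/3) × 1.51 × 10 × sin27.5° / 1.667 ≈ 2.79 N.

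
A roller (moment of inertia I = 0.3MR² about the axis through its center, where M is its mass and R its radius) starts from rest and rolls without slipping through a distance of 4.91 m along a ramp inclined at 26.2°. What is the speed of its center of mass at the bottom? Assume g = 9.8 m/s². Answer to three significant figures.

Here I = 0.3MR², so the shape factor k = I/(MR²) = 0.3.
Pure rolling means v = ωR; then KE = ½Mv² + ½I(v/R)² = ½(1+k)Mv² = (13/20)Mv².
The vertical drop is h = L sinθ = 4.91 × sin26.2° = 2.168 m.
Setting Mgh = (13/20)Mv² gives v = √(2gh/(1+k)) = √(2·9.8·2.168/1.3) ≈ 5.72 m/s.

v ≈ 5.72 m/s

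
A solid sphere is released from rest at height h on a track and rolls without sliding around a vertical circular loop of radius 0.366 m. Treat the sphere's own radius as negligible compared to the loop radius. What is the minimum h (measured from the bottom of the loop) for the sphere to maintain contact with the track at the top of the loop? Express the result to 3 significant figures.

With I = (2/5)MR², the ratio k = I/(MR²) is 0.4.
At the top, contact is just lost when gravity alone supplies the centripetal force: Mg = Mv_top²/r, i.e. v_top² = gr.
With ω = v/R, the kinetic energy at speed v is ½(1+k)Mv² = (7/10)Mv².
Energy conservation from release (height h) to the top (height 2r): Mgh = Mg(2r) + (7/10)M·gr.
Thus h_min = 2r + (1+k)r/2 = r(2 + 1.4/2) = 0.366 × 2.7 ≈ 0.988 m.

h_min ≈ 0.988 m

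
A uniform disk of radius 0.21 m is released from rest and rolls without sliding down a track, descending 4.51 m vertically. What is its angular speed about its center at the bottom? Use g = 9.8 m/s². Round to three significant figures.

ω ≈ 36.6 rad/s

With I = (1/2)MR², the ratio k = I/(MR²) is 0.5.
Pure rolling means v = ωR; then KE = ½Mv² + ½I(v/R)² = ½(1+k)Mv² = (3/4)Mv².
Energy conservation Mgh = ½(1+k)Mv² gives v = √(2gh/(1+k)) = √(2 × 9.8 × 4.51 / 1.5) = 7.677 m/s.
The angular speed follows from ω = v/R = 7.677/0.21 ≈ 36.6 rad/s.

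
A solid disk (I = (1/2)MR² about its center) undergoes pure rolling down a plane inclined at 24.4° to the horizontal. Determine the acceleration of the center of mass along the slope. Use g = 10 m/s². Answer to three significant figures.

The moment of inertia is (1/2)MR², giving k ≡ I/(MR²) = 0.5.
Newton's second law down the slope: Mg sinθ − f = Ma. The torque equation fR = Iα (with α = a/R) gives f = kMa.
Eliminating f: Mg sinθ = (1+k)Ma, so a = g sinθ/(1+k) = 10 × sin24.4° / 1.5 ≈ 2.75 m/s².

a ≈ 2.75 m/s²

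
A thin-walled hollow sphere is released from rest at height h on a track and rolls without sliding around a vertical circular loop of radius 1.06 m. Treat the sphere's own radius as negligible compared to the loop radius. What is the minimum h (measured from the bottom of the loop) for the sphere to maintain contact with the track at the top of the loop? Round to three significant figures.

h_min ≈ 3.00 m

For this body I = (2/3)MR², i.e. k = I/(MR²) = 2/3.
At the top, contact is just lost when gravity alone supplies the centripetal force: Mg = Mv_top²/r, i.e. v_top² = gr.
With ω = v/R, the kinetic energy at speed v is ½(1+k)Mv² = (5/6)Mv².
Energy conservation from release (height h) to the top (height 2r): Mgh = Mg(2r) + (5/6)M·gr.
Thus h_min = 2r + (1+k)r/2 = r(2 + 1.667/2) = 1.06 × 2.833 ≈ 3.00 m.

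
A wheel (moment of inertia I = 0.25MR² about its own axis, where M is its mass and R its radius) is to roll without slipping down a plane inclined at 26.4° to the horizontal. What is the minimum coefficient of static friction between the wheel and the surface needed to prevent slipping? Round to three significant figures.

μ_min ≈ 0.0993

Here I = 0.25MR², so the shape factor k = I/(MR²) = 0.25.
Translational: Mg sinθ − f = Ma. Rotational about the CM: fR = Iα = kMRa, so f = kMa.
These give a = g sinθ/(1+k) and the required friction f = kMg sinθ/(1+k).
With N = Mg cosθ, the no-slip condition f ≤ μN gives μ_min = f/N = k tanθ/(1+k).
μ_min = 0.25 × tan26.4° / 1.25 ≈ 0.0993.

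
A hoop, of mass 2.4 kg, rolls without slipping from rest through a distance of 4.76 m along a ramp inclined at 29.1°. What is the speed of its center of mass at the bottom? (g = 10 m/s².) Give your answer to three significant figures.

v ≈ 4.81 m/s

Here I = MR², so the shape factor k = I/(MR²) = 1.
The rolling condition ω = v/R makes the rotational term ½I(v/R)² = ½kMv², so KE_total = ½(1+k)Mv² = Mv².
The vertical drop is h = L sinθ = 4.76 × sin29.1° = 2.315 m.
Setting Mgh = Mv² gives v = √(2gh/(1+k)) = √(2·10·2.315/2) ≈ 4.81 m/s.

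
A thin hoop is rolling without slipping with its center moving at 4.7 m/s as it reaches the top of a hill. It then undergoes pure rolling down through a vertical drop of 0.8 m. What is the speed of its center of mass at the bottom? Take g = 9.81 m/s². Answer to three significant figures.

v ≈ 5.47 m/s

Here I = MR², so the shape factor k = I/(MR²) = 1.
Rolling without slipping gives ω = v/R, so the total kinetic energy is ½Mv² + ½Iω² = ½(1+k)Mv² = Mv².
Conserving energy between top and bottom: Mv² = Mv₀² + Mgh, hence v² = v₀² + 2gh/(1+k).
v = √(4.7² + 2×9.81×0.8/2) = √29.94 ≈ 5.47 m/s.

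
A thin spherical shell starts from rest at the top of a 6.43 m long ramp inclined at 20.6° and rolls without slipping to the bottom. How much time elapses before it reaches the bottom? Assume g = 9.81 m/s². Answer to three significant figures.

Here I = (2/3)MR², so the shape factor k = I/(MR²) = 2/3.
Newton's second law down the slope: Mg sinθ − f = Ma. The torque equation fR = Iα (with α = a/R) gives f = kMa.
Hence a = g sinθ/(1+k) = 9.81×sin20.6°/1.667 = 2.071 m/s².
Starting from rest, L = ½at², so t = √(2L/a) = √(2×6.43/2.071) ≈ 2.49 s.

t ≈ 2.49 s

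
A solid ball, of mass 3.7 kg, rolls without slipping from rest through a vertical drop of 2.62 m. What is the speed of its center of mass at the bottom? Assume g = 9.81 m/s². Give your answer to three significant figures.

v ≈ 6.06 m/s

The moment of inertia is (2/5)MR², giving k ≡ I/(MR²) = 0.4.
Since it rolls without slipping, ω = v/R and KE = ½Mv² + ½Iω² = ½(1+k)Mv² = (7/10)Mv².
Setting Mgh = (7/10)Mv² gives v = √(2gh/(1+k)) = √(2·9.81·2.62/1.4) ≈ 6.06 m/s.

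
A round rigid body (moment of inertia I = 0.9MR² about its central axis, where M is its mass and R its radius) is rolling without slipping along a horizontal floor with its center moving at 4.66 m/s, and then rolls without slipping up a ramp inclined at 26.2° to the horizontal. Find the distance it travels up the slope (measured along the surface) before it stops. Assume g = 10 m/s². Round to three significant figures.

Here I = 0.9MR², so the shape factor k = I/(MR²) = 0.9.
Rolling without slipping gives ω = v/R, so the total kinetic energy is ½Mv² + ½Iω² = ½(1+k)Mv² = (19/20)Mv².
Setting this equal to Mgh gives the vertical rise h = (1+k)v₀²/(2g) = 1.9×4.66²/(2×10) = 2.063 m.
The distance along the slope is d = h/sinθ = 2.063/sin26.2° ≈ 4.67 m.

d ≈ 4.67 m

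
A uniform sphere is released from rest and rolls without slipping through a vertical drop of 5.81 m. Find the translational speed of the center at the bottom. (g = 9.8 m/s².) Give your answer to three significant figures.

The moment of inertia is (2/5)MR², giving k ≡ I/(MR²) = 0.4.
Since it rolls without slipping, ω = v/R and KE = ½Mv² + ½Iω² = ½(1+k)Mv² = (7/10)Mv².
Energy conservation: Mgh = (7/10)Mv², so v = √(2gh/(1+k)) = √(2 × 9.8 × 5.81 / 1.4) ≈ 9.02 m/s.

v ≈ 9.02 m/s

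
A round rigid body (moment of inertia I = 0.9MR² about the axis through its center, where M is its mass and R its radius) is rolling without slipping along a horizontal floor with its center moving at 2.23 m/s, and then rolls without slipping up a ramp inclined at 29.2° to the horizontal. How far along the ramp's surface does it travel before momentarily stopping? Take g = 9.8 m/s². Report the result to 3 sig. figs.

d ≈ 0.988 m

For this body I = 0.9MR², i.e. k = I/(MR²) = 0.9.
Since it rolls without slipping, ω = v/R and KE = ½Mv² + ½Iω² = ½(1+k)Mv² = (19/20)Mv².
Setting this equal to Mgh gives the vertical rise h = (1+k)v₀²/(2g) = 1.9×2.23²/(2×9.8) = 0.4821 m.
The distance along the slope is d = h/sinθ = 0.4821/sin29.2° ≈ 0.988 m.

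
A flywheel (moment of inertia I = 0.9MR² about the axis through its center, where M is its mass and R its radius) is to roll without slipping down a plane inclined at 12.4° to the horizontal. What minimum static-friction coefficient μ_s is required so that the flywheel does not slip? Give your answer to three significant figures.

μ_min ≈ 0.104

Here I = 0.9MR², so the shape factor k = I/(MR²) = 0.9.
Translational: Mg sinθ − f = Ma. Rotational about the CM: fR = Iα = kMRa, so f = kMa.
These give a = g sinθ/(1+k) and the required friction f = kMg sinθ/(1+k).
The normal force is N = Mg cosθ, so μ_min = f/N = k tanθ/(1+k).
μ_min = 0.9 × tan12.4° / 1.9 ≈ 0.104.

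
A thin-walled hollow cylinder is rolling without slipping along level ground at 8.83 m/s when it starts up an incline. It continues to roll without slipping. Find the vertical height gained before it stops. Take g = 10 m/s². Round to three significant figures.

h ≈ 7.80 m

For this body I = MR², i.e. k = I/(MR²) = 1.
Since it rolls without slipping, ω = v/R and KE = ½Mv² + ½Iω² = ½(1+k)Mv² = Mv².
All of this converts to potential energy at the highest point: Mv₀² = Mgh.
Thus h = (1+k)v₀²/(2g) = 2 × 8.83² / (2 × 10) ≈ 7.80 m.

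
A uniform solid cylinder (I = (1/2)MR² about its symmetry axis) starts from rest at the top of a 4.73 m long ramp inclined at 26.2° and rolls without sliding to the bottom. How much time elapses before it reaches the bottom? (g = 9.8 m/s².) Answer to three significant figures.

For this body I = (1/2)MR², i.e. k = I/(MR²) = 0.5.
Newton's second law down the slope: Mg sinθ − f = Ma. The torque equation fR = Iα (with α = a/R) gives f = kMa.
Hence a = g sinθ/(1+k) = 9.8×sin26.2°/1.5 = 2.885 m/s².
With constant a from rest, t = √(2L/a) = √(2·4.73/2.885) ≈ 1.81 s.

t ≈ 1.81 s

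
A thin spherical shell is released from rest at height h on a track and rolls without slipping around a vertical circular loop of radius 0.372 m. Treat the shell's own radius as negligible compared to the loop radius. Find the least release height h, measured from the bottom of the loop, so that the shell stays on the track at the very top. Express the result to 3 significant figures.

The moment of inertia is (2/3)MR², giving k ≡ I/(MR²) = 2/3.
At the top, contact is just lost when gravity alone supplies the centripetal force: Mg = Mv_top²/r, i.e. v_top² = gr.
With ω = v/R, the kinetic energy at speed v is ½(1+k)Mv² = (5/6)Mv².
Energy conservation from release (height h) to the top (height 2r): Mgh = Mg(2r) + (5/6)M·gr.
Thus h_min = 2r + (1+k)r/2 = r(2 + 1.667/2) = 0.372 × 2.833 ≈ 1.05 m.

h_min ≈ 1.05 m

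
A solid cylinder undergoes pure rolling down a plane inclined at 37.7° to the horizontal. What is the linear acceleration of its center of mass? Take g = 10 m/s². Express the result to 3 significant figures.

With I = (1/2)MR², the ratio k = I/(MR²) is 0.5.
Newton's second law down the slope: Mg sinθ − f = Ma. The torque equation fR = Iα (with α = a/R) gives f = kMa.
Eliminating f: Mg sinθ = (1+k)Ma, so a = g sinθ/(1+k) = 10 × sin37.7° / 1.5 ≈ 4.08 m/s².

a ≈ 4.08 m/s²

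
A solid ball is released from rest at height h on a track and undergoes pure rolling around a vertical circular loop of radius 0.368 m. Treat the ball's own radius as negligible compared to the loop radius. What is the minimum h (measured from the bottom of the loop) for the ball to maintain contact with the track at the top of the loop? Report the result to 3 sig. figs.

h_min ≈ 0.994 m

For this body I = (2/5)MR², i.e. k = I/(MR²) = 0.4.
At the top, contact is just lost when gravity alone supplies the centripetal force: Mg = Mv_top²/r, i.e. v_top² = gr.
With ω = v/R, the kinetic energy at speed v is ½(1+k)Mv² = (7/10)Mv².
Energy conservation from release (height h) to the top (height 2r): Mgh = Mg(2r) + (7/10)M·gr.
Thus h_min = 2r + (1+k)r/2 = r(2 + 1.4/2) = 0.368 × 2.7 ≈ 0.994 m.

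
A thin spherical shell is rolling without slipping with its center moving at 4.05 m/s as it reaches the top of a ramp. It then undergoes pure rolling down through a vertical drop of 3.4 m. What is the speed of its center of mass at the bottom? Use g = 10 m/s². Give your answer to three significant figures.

v ≈ 7.56 m/s

For this body I = (2/3)MR², i.e. k = I/(MR²) = 2/3.
Since it rolls without slipping, ω = v/R and KE = ½Mv² + ½Iω² = ½(1+k)Mv² = (5/6)Mv².
Energy conservation: (5/6)Mv₀² + Mgh = (5/6)Mv², so v² = v₀² + 2gh/(1+k).
v = √(4.05² + 2×10×3.4/1.667) = √57.2 ≈ 7.56 m/s.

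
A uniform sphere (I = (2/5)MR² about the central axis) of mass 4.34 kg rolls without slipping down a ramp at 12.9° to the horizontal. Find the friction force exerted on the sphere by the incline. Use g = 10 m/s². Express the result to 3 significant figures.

With I = (2/5)MR², the ratio k = I/(MR²) is 0.4.
Newton's second law down the slope: Mg sinθ − f = Ma. The torque equation fR = Iα (with α = a/R) gives f = kMa.
Combining, a = g sinθ/(1+k) and f = kMa = kMg sinθ/(1+k).
f = 0.4 × 4.34 × 10 × sin12.9° / 1.4 ≈ 2.77 N.

f ≈ 2.77 N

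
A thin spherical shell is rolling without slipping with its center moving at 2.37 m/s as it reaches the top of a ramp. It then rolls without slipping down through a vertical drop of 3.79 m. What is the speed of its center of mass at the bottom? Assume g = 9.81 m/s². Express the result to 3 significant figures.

With I = (2/3)MR², the ratio k = I/(MR²) is 2/3.
The rolling condition ω = v/R makes the rotational term ½I(v/R)² = ½kMv², so KE_total = ½(1+k)Mv² = (5/6)Mv².
Energy conservation: (5/6)Mv₀² + Mgh = (5/6)Mv², so v² = v₀² + 2gh/(1+k).
v = √(2.37² + 2×9.81×3.79/1.667) = √50.23 ≈ 7.09 m/s.

v ≈ 7.09 m/s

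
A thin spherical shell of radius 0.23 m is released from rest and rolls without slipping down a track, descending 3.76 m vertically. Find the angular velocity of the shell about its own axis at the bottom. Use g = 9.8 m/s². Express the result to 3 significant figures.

The moment of inertia is (2/3)MR², giving k ≡ I/(MR²) = 2/3.
Rolling without slipping gives ω = v/R, so the total kinetic energy is ½Mv² + ½Iω² = ½(1+k)Mv² = (5/6)Mv².
Energy conservation Mgh = ½(1+k)Mv² gives v = √(2gh/(1+k)) = √(2 × 9.8 × 3.76 / 1.667) = 6.65 m/s.
Then ω = v/R = 6.65 / 0.23 ≈ 28.9 rad/s.

ω ≈ 28.9 rad/s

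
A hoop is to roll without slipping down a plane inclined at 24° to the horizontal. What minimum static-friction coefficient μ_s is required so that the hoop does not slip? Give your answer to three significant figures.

μ_min ≈ 0.223

For this body I = MR², i.e. k = I/(MR²) = 1.
Translational: Mg sinθ − f = Ma. Rotational about the CM: fR = Iα = kMRa, so f = kMa.
These give a = g sinθ/(1+k) and the required friction f = kMg sinθ/(1+k).
With N = Mg cosθ, the no-slip condition f ≤ μN gives μ_min = f/N = k tanθ/(1+k).
μ_min = 1 × tan24° / 2 ≈ 0.223.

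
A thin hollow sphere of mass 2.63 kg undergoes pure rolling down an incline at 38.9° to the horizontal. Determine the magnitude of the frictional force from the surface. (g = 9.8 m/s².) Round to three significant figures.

Here I = (2/3)MR², so the shape factor k = I/(MR²) = 2/3.
Translational: Mg sinθ − f = Ma. Rotational about the CM: fR = Iα = kMRa, so f = kMa.
Combining, a = g sinθ/(1+k) and f = kMa = kMg sinθ/(1+k).
f = (2/3) × 2.63 × 9.8 × sin38.9° / 1.667 ≈ 6.47 N.

f ≈ 6.47 N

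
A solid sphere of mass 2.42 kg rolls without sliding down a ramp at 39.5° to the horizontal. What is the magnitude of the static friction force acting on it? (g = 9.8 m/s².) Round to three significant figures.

f ≈ 4.31 N

With I = (2/5)MR², the ratio k = I/(MR²) is 0.4.
Newton's second law down the slope: Mg sinθ − f = Ma. The torque equation fR = Iα (with α = a/R) gives f = kMa.
Combining, a = g sinθ/(1+k) and f = kMa = kMg sinθ/(1+k).
f = 0.4 × 2.42 × 9.8 × sin39.5° / 1.4 ≈ 4.31 N.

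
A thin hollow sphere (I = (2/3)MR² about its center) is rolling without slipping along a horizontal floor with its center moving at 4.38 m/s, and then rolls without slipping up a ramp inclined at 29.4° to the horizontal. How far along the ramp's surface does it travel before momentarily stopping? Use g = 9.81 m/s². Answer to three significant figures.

The moment of inertia is (2/3)MR², giving k ≡ I/(MR²) = 2/3.
Rolling without slipping gives ω = v/R, so the total kinetic energy is ½Mv² + ½Iω² = ½(1+k)Mv² = (5/6)Mv².
Setting this equal to Mgh gives the vertical rise h = (1+k)v₀²/(2g) = 1.667×4.38²/(2×9.81) = 1.63 m.
The distance along the slope is d = h/sinθ = 1.63/sin29.4° ≈ 3.32 m.

d ≈ 3.32 m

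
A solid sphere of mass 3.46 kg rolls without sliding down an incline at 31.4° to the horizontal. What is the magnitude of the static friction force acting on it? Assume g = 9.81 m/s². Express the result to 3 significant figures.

f ≈ 5.05 N

With I = (2/5)MR², the ratio k = I/(MR²) is 0.4.
Along the incline Mg sinθ − f = Ma, and torque about the center fR = Iα = kMR²(a/R) gives f = kMa.
Combining, a = g sinθ/(1+k) and f = kMa = kMg sinθ/(1+k).
f = 0.4 × 3.46 × 9.81 × sin31.4° / 1.4 ≈ 5.05 N.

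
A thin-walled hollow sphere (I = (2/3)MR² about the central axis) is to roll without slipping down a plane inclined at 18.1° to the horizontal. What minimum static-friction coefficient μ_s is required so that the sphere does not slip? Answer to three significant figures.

μ_min ≈ 0.131

Here I = (2/3)MR², so the shape factor k = I/(MR²) = 2/3.
Newton's second law down the slope: Mg sinθ − f = Ma. The torque equation fR = Iα (with α = a/R) gives f = kMa.
These give a = g sinθ/(1+k) and the required friction f = kMg sinθ/(1+k).
With N = Mg cosθ, the no-slip condition f ≤ μN gives μ_min = f/N = k tanθ/(1+k).
μ_min = (2/3) × tan18.1° / 1.667 ≈ 0.131.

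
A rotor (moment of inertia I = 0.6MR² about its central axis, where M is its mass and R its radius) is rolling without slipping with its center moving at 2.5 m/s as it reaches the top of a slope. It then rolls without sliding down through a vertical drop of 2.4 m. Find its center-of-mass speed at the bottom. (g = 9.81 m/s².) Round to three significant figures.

The moment of inertia is 0.6MR², giving k ≡ I/(MR²) = 0.6.
The rolling condition ω = v/R makes the rotational term ½I(v/R)² = ½kMv², so KE_total = ½(1+k)Mv² = (4/5)Mv².
Conserving energy between top and bottom: (4/5)Mv² = (4/5)Mv₀² + Mgh, hence v² = v₀² + 2gh/(1+k).
v = √(2.5² + 2×9.81×2.4/1.6) = √35.68 ≈ 5.97 m/s.

v ≈ 5.97 m/s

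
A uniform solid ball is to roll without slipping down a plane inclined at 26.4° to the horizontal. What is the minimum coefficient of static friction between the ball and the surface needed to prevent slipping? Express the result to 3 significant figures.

μ_min ≈ 0.142

For this body I = (2/5)MR², i.e. k = I/(MR²) = 0.4.
Along the incline Mg sinθ − f = Ma, and torque about the center fR = Iα = kMR²(a/R) gives f = kMa.
These give a = g sinθ/(1+k) and the required friction f = kMg sinθ/(1+k).
With N = Mg cosθ, the no-slip condition f ≤ μN gives μ_min = f/N = k tanθ/(1+k).
μ_min = 0.4 × tan26.4° / 1.4 ≈ 0.142.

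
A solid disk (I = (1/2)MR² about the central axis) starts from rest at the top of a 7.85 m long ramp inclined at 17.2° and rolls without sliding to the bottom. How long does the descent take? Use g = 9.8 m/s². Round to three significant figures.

t ≈ 2.85 s

The moment of inertia is (1/2)MR², giving k ≡ I/(MR²) = 0.5.
Translational: Mg sinθ − f = Ma. Rotational about the CM: fR = Iα = kMRa, so f = kMa.
Hence a = g sinθ/(1+k) = 9.8×sin17.2°/1.5 = 1.932 m/s².
With constant a from rest, t = √(2L/a) = √(2·7.85/1.932) ≈ 2.85 s.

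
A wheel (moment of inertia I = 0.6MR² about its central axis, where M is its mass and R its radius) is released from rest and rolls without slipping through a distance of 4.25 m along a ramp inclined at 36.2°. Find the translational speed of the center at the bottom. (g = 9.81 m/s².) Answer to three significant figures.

With I = 0.6MR², the ratio k = I/(MR²) is 0.6.
Since it rolls without slipping, ω = v/R and KE = ½Mv² + ½Iω² = ½(1+k)Mv² = (4/5)Mv².
The vertical drop is h = L sinθ = 4.25 × sin36.2° = 2.51 m.
Setting Mgh = (4/5)Mv² gives v = √(2gh/(1+k)) = √(2·9.81·2.51/1.6) ≈ 5.55 m/s.

v ≈ 5.55 m/s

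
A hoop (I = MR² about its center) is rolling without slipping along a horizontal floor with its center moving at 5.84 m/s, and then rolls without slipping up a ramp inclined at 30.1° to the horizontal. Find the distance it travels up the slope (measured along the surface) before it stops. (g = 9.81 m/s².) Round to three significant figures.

With I = MR², the ratio k = I/(MR²) is 1.
Rolling without slipping gives ω = v/R, so the total kinetic energy is ½Mv² + ½Iω² = ½(1+k)Mv² = Mv².
Setting this equal to Mgh gives the vertical rise h = (1+k)v₀²/(2g) = 2×5.84²/(2×9.81) = 3.477 m.
The distance along the slope is d = h/sinθ = 3.477/sin30.1° ≈ 6.93 m.

d ≈ 6.93 m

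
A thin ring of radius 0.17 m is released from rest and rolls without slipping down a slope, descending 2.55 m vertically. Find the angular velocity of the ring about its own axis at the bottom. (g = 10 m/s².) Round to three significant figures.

With I = MR², the ratio k = I/(MR²) is 1.
Rolling without slipping gives ω = v/R, so the total kinetic energy is ½Mv² + ½Iω² = ½(1+k)Mv² = Mv².
Energy conservation Mgh = ½(1+k)Mv² gives v = √(2gh/(1+k)) = √(2 × 10 × 2.55 / 2) = 5.05 m/s.
Then ω = v/R = 5.05 / 0.17 ≈ 29.7 rad/s.

ω ≈ 29.7 rad/s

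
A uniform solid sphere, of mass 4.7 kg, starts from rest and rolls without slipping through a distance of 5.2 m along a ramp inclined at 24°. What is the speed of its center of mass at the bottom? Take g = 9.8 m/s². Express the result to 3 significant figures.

v ≈ 5.44 m/s

For this body I = (2/5)MR², i.e. k = I/(MR²) = 0.4.
Since it rolls without slipping, ω = v/R and KE = ½Mv² + ½Iω² = ½(1+k)Mv² = (7/10)Mv².
The vertical drop is h = L sinθ = 5.2 × sin24° = 2.115 m.
Energy conservation: Mgh = (7/10)Mv², so v = √(2gh/(1+k)) = √(2 × 9.8 × 2.115 / 1.4) ≈ 5.44 m/s.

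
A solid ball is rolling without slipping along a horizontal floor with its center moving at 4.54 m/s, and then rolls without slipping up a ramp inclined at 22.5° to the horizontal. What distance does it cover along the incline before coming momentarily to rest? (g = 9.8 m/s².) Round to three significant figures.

d ≈ 3.85 m

With I = (2/5)MR², the ratio k = I/(MR²) is 0.4.
The rolling condition ω = v/R makes the rotational term ½I(v/R)² = ½kMv², so KE_total = ½(1+k)Mv² = (7/10)Mv².
Setting this equal to Mgh gives the vertical rise h = (1+k)v₀²/(2g) = 1.4×4.54²/(2×9.8) = 1.472 m.
Along the incline, d = h/sinθ = 1.472/sin22.5° ≈ 3.85 m.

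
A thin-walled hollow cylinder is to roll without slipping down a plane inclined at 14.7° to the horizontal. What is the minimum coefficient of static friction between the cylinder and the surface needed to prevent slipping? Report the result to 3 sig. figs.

μ_min ≈ 0.131

For this body I = MR², i.e. k = I/(MR²) = 1.
Newton's second law down the slope: Mg sinθ − f = Ma. The torque equation fR = Iα (with α = a/R) gives f = kMa.
These give a = g sinθ/(1+k) and the required friction f = kMg sinθ/(1+k).
With N = Mg cosθ, the no-slip condition f ≤ μN gives μ_min = f/N = k tanθ/(1+k).
μ_min = 1 × tan14.7° / 2 ≈ 0.131.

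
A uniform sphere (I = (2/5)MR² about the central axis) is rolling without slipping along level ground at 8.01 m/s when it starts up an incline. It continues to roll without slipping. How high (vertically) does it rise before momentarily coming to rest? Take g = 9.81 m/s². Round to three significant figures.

Here I = (2/5)MR², so the shape factor k = I/(MR²) = 0.4.
Pure rolling means v = ωR; then KE = ½Mv² + ½I(v/R)² = ½(1+k)Mv² = (7/10)Mv².
All of this converts to potential energy at the highest point: (7/10)Mv₀² = Mgh.
Thus h = (1+k)v₀²/(2g) = 1.4 × 8.01² / (2 × 9.81) ≈ 4.58 m.

h ≈ 4.58 m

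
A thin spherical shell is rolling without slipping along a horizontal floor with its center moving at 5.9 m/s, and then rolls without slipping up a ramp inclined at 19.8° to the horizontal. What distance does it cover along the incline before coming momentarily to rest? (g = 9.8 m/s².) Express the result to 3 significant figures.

d ≈ 8.74 m

The moment of inertia is (2/3)MR², giving k ≡ I/(MR²) = 2/3.
The rolling condition ω = v/R makes the rotational term ½I(v/R)² = ½kMv², so KE_total = ½(1+k)Mv² = (5/6)Mv².
Setting this equal to Mgh gives the vertical rise h = (1+k)v₀²/(2g) = 1.667×5.9²/(2×9.8) = 2.96 m.
The distance along the slope is d = h/sinθ = 2.96/sin19.8° ≈ 8.74 m.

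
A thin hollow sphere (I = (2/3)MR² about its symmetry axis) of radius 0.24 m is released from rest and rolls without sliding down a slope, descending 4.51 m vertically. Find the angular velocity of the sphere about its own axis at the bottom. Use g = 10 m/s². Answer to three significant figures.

For this body I = (2/3)MR², i.e. k = I/(MR²) = 2/3.
The rolling condition ω = v/R makes the rotational term ½I(v/R)² = ½kMv², so KE_total = ½(1+k)Mv² = (5/6)Mv².
Energy conservation Mgh = ½(1+k)Mv² gives v = √(2gh/(1+k)) = √(2 × 10 × 4.51 / 1.667) = 7.357 m/s.
Then ω = v/R = 7.357 / 0.24 ≈ 30.7 rad/s.

ω ≈ 30.7 rad/s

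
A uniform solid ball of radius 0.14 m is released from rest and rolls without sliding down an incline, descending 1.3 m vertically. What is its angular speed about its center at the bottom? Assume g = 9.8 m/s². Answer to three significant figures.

The moment of inertia is (2/5)MR², giving k ≡ I/(MR²) = 0.4.
Rolling without slipping gives ω = v/R, so the total kinetic energy is ½Mv² + ½Iω² = ½(1+k)Mv² = (7/10)Mv².
Energy conservation Mgh = ½(1+k)Mv² gives v = √(2gh/(1+k)) = √(2 × 9.8 × 1.3 / 1.4) = 4.266 m/s.
Then ω = v/R = 4.266 / 0.14 ≈ 30.5 rad/s.

ω ≈ 30.5 rad/s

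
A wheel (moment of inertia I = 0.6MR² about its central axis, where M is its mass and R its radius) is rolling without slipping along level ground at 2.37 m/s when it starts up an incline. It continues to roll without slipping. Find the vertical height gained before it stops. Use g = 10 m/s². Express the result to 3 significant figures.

h ≈ 0.449 m

Here I = 0.6MR², so the shape factor k = I/(MR²) = 0.6.
Pure rolling means v = ωR; then KE = ½Mv² + ½I(v/R)² = ½(1+k)Mv² = (4/5)Mv².
At the top the kinetic energy is zero, so (4/5)Mv₀² = Mgh.
Thus h = (1+k)v₀²/(2g) = 1.6 × 2.37² / (2 × 10) ≈ 0.449 m.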